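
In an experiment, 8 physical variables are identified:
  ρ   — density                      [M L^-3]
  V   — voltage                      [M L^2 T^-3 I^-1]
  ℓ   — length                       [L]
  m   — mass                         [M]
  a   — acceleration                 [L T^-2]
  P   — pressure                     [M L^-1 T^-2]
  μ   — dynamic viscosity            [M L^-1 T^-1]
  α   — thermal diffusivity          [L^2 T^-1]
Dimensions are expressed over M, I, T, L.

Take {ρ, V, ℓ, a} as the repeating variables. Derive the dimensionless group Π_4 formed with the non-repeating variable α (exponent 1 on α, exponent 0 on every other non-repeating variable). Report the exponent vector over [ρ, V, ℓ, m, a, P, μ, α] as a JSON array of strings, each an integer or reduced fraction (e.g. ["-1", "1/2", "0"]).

["0", "0", "-3/2", "0", "-1/2", "0", "0", "1"]

Write exponents as rows M,I,T,L / cols ρ,V,ℓ,m,a,P,μ,α:
  M: [ 1  1  0  1  0  1  1  0]
  I: [ 0 -1  0  0  0  0  0  0]
  T: [ 0 -3  0  0 -2 -2 -1 -1]
  L: [-3  2  1  0  1 -1 -1  2]
Row reduction gives pivot columns ρ,V,ℓ,a; rank = 4
Repeat: ρ,V,ℓ,a; free: m,P,μ,α
RREF:
  r0: [   1    0    0    1    0    1    1    0]
  r1: [   0    1    0    0    0    0    0    0]
  r2: [   0    0    1    3    0    1  3/2  3/2]
  r3: [   0    0    0    0    1    1  1/2  1/2]
Fix exponent of α at 1, m at 0, P at 0, μ at 0; solve each RREF row for its pivot's exponent:
  r0: exp(ρ) + (0)·1 = 0 ⇒ exp(ρ) = 0
  r1: exp(V) + (0)·1 = 0 ⇒ exp(V) = 0
  r2: exp(ℓ) + (3/2)·1 = 0 ⇒ exp(ℓ) = -3/2
  r3: exp(a) + (1/2)·1 = 0 ⇒ exp(a) = -1/2
Π_4 = ℓ^(-3/2) · a^(-1/2) · α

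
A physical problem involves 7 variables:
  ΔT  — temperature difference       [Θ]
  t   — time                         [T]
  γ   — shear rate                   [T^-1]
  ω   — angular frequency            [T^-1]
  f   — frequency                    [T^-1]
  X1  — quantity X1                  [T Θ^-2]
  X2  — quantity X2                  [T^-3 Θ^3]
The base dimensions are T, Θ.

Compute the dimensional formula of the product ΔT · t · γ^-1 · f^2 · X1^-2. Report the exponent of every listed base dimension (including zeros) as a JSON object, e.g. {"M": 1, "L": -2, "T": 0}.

Write exponents as rows T,Θ / cols ΔT,t,γ,ω,f,X1,X2:
  T: [ 0  1 -1 -1 -1  1 -3]
  Θ: [ 1  0  0  0  0 -2  3]
  [T]: (1)·0+(1)·1+(-1)·-1+(2)·-1+(-2)·1 = -2
  [Θ]: (1)·1+(1)·0+(-1)·0+(2)·0+(-2)·-2 = 5
⇒ T^-2 Θ^5

{"T": -2, "Θ": 5}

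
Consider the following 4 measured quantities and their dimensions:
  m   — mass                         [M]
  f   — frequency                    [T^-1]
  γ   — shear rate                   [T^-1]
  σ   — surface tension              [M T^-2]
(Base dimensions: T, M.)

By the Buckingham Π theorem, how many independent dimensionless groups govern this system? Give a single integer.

2

Dimensional matrix (T×M by m×f×γ×σ):
  T: [ 0 -1 -1 -2]
  M: [ 1  0  0  1]
Row reduction gives pivot columns m,f; rank = 2
Π count = n − r = 4 − 2 = 2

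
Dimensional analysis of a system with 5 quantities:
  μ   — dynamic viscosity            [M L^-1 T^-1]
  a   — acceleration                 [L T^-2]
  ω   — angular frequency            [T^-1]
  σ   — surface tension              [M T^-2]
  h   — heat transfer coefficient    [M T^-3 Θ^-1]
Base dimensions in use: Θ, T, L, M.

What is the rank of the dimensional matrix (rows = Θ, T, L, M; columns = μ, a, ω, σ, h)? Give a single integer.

4

Dimensional matrix (Θ×T×L×M by μ×a×ω×σ×h):
  Θ: [ 0  0  0  0 -1]
  T: [-1 -2 -1 -2 -3]
  L: [-1  1  0  0  0]
  M: [ 1  0  0  1  1]
Echelon form has 4 nonzero rows (pivots: μ,a,ω,h)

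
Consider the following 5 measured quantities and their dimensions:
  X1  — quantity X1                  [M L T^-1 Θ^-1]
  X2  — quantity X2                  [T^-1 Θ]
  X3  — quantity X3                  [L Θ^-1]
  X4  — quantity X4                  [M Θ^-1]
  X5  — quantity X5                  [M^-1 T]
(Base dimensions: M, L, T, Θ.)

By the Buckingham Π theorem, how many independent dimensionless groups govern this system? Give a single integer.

Dimensional matrix (M×L×T×Θ by X1×X2×X3×X4×X5):
  M: [ 1  0  0  1 -1]
  L: [ 1  0  1  0  0]
  T: [-1 -1  0  0  1]
  Θ: [-1  1 -1 -1  0]
Echelon form has 3 nonzero rows (pivots: X1,X2,X3)
n=5, r=3 ⇒ 2 dimensionless groups

2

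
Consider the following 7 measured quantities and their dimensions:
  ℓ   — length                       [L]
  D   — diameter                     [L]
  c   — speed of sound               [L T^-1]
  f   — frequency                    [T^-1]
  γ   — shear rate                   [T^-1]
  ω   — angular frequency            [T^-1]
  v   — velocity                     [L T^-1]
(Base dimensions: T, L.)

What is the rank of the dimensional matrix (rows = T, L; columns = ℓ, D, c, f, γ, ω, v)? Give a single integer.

Dimensional matrix (T×L by ℓ×D×c×f×γ×ω×v):
  T: [ 0  0 -1 -1 -1 -1 -1]
  L: [ 1  1  1  0  0  0  1]
Echelon form has 2 nonzero rows (pivots: ℓ,c)

2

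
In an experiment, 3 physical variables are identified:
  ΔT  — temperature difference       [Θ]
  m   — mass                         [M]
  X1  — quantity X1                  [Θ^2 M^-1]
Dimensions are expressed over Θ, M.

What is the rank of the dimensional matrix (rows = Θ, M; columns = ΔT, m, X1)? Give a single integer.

Write exponents as rows Θ,M / cols ΔT,m,X1:
  Θ: [ 1  0  2]
  M: [ 0  1 -1]
Row reduction gives pivot columns ΔT,m; rank = 2

2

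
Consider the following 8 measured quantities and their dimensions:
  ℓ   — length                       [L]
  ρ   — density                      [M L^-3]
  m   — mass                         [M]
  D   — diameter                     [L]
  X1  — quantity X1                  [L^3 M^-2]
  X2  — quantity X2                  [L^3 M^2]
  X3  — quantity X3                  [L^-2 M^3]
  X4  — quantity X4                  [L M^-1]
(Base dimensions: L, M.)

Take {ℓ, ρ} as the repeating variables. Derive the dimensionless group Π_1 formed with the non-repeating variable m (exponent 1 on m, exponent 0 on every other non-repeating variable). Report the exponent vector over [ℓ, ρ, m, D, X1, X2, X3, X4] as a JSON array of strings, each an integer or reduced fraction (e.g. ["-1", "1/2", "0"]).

["-3", "-1", "1", "0", "0", "0", "0", "0"]

Dimensional matrix (L×M by ℓ×ρ×m×D×X1×X2×X3×X4):
  L: [ 1 -3  0  1  3  3 -2  1]
  M: [ 0  1  1  0 -2  2  3 -1]
Echelon form has 2 nonzero rows (pivots: ℓ,ρ)
Repeat: ℓ,ρ; free: m,D,X1,X2,X3,X4
RREF:
  r0: [   1    0    3    1   -3    9    7   -2]
  r1: [   0    1    1    0   -2    2    3   -1]
Fix exponent of m at 1, D at 0, X1 at 0, X2 at 0, X3 at 0, X4 at 0; solve each RREF row for its pivot's exponent:
  r0: exp(ℓ) + (3)·1 = 0 ⇒ exp(ℓ) = -3
  r1: exp(ρ) + (1)·1 = 0 ⇒ exp(ρ) = -1
Π_1 = ℓ^-3 · ρ^-1 · m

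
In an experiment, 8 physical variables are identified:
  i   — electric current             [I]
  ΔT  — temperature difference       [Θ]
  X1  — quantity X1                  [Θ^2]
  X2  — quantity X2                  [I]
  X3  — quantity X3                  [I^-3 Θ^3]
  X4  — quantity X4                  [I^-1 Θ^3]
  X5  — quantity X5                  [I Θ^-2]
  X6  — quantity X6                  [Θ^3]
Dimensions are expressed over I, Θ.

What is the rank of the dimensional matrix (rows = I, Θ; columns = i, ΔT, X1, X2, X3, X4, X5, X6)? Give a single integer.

2

Dimensional matrix (I×Θ by i×ΔT×X1×X2×X3×X4×X5×X6):
  I: [ 1  0  0  1 -3 -1  1  0]
  Θ: [ 0  1  2  0  3  3 -2  3]
Row reduction gives pivot columns i,ΔT; rank = 2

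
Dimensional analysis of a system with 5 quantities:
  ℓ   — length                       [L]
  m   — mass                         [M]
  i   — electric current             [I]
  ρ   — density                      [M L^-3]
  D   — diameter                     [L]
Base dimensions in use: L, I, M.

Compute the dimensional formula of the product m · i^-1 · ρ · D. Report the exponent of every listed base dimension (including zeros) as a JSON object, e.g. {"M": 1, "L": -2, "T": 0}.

Exponent matrix [L,I,M] × [ℓ,m,i,ρ,D]:
  L: [ 1  0  0 -3  1]
  I: [ 0  0  1  0  0]
  M: [ 0  1  0  1  0]
  [L]: (1)·0+(-1)·0+(1)·-3+(1)·1 = -2
  [I]: (1)·0+(-1)·1+(1)·0+(1)·0 = -1
  [M]: (1)·1+(-1)·0+(1)·1+(1)·0 = 2
⇒ L^-2 I^-1 M^2

{"L": -2, "I": -1, "M": 2}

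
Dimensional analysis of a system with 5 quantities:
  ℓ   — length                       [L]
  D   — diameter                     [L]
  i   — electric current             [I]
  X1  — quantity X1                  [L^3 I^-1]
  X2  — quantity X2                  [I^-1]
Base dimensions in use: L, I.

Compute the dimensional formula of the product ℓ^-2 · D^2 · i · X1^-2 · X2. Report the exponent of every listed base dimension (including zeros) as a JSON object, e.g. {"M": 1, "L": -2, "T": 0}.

Dimensional matrix (L×I by ℓ×D×i×X1×X2):
  L: [ 1  1  0  3  0]
  I: [ 0  0  1 -1 -1]
  [L]: (-2)·1+(2)·1+(1)·0+(-2)·3+(1)·0 = -6
  [I]: (-2)·0+(2)·0+(1)·1+(-2)·-1+(1)·-1 = 2
⇒ L^-6 I^2

{"L": -6, "I": 2}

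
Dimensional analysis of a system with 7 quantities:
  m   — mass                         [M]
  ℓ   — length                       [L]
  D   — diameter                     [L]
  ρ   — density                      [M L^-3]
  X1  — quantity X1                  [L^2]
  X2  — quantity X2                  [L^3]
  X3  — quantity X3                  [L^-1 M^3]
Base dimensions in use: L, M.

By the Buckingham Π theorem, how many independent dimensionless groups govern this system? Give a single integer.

Exponent matrix [L,M] × [m,ℓ,D,ρ,X1,X2,X3]:
  L: [ 0  1  1 -3  2  3 -1]
  M: [ 1  0  0  1  0  0  3]
RREF → pivots at {m,ℓ} ⇒ r = 2
n=7, r=2 ⇒ 5 dimensionless groups

5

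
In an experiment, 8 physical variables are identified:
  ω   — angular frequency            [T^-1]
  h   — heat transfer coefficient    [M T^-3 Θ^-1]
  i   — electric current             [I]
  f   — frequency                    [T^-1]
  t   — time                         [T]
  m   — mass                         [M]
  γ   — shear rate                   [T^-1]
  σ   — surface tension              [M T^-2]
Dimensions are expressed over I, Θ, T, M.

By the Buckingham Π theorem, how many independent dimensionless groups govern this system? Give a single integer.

Exponent matrix [I,Θ,T,M] × [ω,h,i,f,t,m,γ,σ]:
  I: [ 0  0  1  0  0  0  0  0]
  Θ: [ 0 -1  0  0  0  0  0  0]
  T: [-1 -3  0 -1  1  0 -1 -2]
  M: [ 0  1  0  0  0  1  0  1]
Row reduction gives pivot columns ω,h,i,m; rank = 4
Π count = n − r = 8 − 4 = 4

4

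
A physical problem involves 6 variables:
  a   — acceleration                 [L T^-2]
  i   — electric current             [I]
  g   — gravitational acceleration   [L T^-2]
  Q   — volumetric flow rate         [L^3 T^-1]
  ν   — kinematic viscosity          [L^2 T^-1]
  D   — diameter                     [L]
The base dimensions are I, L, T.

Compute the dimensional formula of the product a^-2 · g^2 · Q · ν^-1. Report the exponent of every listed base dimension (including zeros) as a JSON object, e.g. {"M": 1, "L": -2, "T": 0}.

{"I": 0, "L": 1, "T": 0}

Exponent matrix [I,L,T] × [a,i,g,Q,ν,D]:
  I: [ 0  1  0  0  0  0]
  L: [ 1  0  1  3  2  1]
  T: [-2  0 -2 -1 -1  0]
  [I]: (-2)·0+(2)·0+(1)·0+(-1)·0 = 0
  [L]: (-2)·1+(2)·1+(1)·3+(-1)·2 = 1
  [T]: (-2)·-2+(2)·-2+(1)·-1+(-1)·-1 = 0
⇒ L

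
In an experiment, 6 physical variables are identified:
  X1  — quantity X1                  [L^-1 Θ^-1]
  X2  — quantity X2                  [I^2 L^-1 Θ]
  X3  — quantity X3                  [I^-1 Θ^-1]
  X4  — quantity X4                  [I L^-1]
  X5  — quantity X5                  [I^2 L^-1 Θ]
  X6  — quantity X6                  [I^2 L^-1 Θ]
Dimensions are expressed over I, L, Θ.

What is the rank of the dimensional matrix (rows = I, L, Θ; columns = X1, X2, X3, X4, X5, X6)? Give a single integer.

2

Write exponents as rows I,L,Θ / cols X1,X2,X3,X4,X5,X6:
  I: [ 0  2 -1  1  2  2]
  L: [-1 -1  0 -1 -1 -1]
  Θ: [-1  1 -1  0  1  1]
RREF → pivots at {X1,X2} ⇒ r = 2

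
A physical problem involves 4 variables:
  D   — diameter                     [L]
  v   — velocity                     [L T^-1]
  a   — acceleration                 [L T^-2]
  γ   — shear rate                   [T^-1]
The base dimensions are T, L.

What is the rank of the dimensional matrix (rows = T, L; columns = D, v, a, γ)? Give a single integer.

Write exponents as rows T,L / cols D,v,a,γ:
  T: [ 0 -1 -2 -1]
  L: [ 1  1  1  0]
RREF → pivots at {D,v} ⇒ r = 2

2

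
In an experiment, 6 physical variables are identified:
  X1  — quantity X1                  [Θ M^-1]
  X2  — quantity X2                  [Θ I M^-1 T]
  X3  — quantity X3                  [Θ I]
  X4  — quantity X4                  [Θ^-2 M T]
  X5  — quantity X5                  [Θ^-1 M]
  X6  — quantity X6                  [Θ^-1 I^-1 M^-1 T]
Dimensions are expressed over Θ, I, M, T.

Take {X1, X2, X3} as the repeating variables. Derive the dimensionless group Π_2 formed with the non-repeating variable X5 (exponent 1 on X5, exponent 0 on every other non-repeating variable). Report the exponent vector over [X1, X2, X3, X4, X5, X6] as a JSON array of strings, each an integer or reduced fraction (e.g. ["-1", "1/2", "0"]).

["1", "0", "0", "0", "1", "0"]

Dimensional matrix (Θ×I×M×T by X1×X2×X3×X4×X5×X6):
  Θ: [ 1  1  1 -2 -1 -1]
  I: [ 0  1  1  0  0 -1]
  M: [-1 -1  0  1  1 -1]
  T: [ 0  1  0  1  0  1]
Echelon form has 3 nonzero rows (pivots: X1,X2,X3)
Repeat: X1,X2,X3; free: X4,X5,X6
RREF:
  r0: [   1    0    0   -2   -1    0]
  r1: [   0    1    0    1    0    1]
  r2: [   0    0    1   -1    0   -2]
  r3: [   0    0    0    0    0    0]
Fix exponent of X5 at 1, X4 at 0, X6 at 0; solve each RREF row for its pivot's exponent:
  r0: exp(X1) + (-1)·1 = 0 ⇒ exp(X1) = 1
  r1: exp(X2) + (0)·1 = 0 ⇒ exp(X2) = 0
  r2: exp(X3) + (0)·1 = 0 ⇒ exp(X3) = 0
Π_2 = X1 · X5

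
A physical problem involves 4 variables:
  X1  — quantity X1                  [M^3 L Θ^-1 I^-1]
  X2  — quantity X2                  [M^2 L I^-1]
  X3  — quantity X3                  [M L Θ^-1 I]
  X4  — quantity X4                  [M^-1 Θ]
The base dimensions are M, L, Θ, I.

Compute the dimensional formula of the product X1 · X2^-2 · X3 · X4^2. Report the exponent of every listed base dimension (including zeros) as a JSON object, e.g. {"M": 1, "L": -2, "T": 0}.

Dimensional matrix (M×L×Θ×I by X1×X2×X3×X4):
  M: [ 3  2  1 -1]
  L: [ 1  1  1  0]
  Θ: [-1  0 -1  1]
  I: [-1 -1  1  0]
  [M]: (1)·3+(-2)·2+(1)·1+(2)·-1 = -2
  [L]: (1)·1+(-2)·1+(1)·1+(2)·0 = 0
  [Θ]: (1)·-1+(-2)·0+(1)·-1+(2)·1 = 0
  [I]: (1)·-1+(-2)·-1+(1)·1+(2)·0 = 2
⇒ M^-2 I^2

{"M": -2, "L": 0, "Θ": 0, "I": 2}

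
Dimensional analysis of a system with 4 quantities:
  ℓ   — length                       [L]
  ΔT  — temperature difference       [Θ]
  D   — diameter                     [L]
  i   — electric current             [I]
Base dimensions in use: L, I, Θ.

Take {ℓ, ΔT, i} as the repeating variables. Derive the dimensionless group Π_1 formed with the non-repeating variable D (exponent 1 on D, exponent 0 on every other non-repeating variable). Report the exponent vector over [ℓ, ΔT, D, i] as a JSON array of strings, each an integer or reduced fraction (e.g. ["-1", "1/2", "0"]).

["-1", "0", "1", "0"]

Exponent matrix [L,I,Θ] × [ℓ,ΔT,D,i]:
  L: [ 1  0  1  0]
  I: [ 0  0  0  1]
  Θ: [ 0  1  0  0]
Row reduction gives pivot columns ℓ,ΔT,i; rank = 3
Pivot set = {ℓ,ΔT,i}, free = {D}
RREF:
  r0: [   1    0    1    0]
  r1: [   0    1    0    0]
  r2: [   0    0    0    1]
Fix exponent of D at 1; solve each RREF row for its pivot's exponent:
  r0: exp(ℓ) + (1)·1 = 0 ⇒ exp(ℓ) = -1
  r1: exp(ΔT) + (0)·1 = 0 ⇒ exp(ΔT) = 0
  r2: exp(i) + (0)·1 = 0 ⇒ exp(i) = 0
Π_1 = ℓ^-1 · D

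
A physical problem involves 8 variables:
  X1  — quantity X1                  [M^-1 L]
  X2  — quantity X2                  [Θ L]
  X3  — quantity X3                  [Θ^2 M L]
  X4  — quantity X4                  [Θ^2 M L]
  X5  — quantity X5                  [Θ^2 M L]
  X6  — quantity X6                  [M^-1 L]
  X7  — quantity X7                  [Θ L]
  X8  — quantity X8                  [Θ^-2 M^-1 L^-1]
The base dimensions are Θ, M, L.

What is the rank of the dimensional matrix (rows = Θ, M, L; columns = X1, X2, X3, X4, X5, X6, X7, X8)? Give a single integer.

2

Write exponents as rows Θ,M,L / cols X1,X2,X3,X4,X5,X6,X7,X8:
  Θ: [ 0  1  2  2  2  0  1 -2]
  M: [-1  0  1  1  1 -1  0 -1]
  L: [ 1  1  1  1  1  1  1 -1]
Row reduction gives pivot columns X1,X2; rank = 2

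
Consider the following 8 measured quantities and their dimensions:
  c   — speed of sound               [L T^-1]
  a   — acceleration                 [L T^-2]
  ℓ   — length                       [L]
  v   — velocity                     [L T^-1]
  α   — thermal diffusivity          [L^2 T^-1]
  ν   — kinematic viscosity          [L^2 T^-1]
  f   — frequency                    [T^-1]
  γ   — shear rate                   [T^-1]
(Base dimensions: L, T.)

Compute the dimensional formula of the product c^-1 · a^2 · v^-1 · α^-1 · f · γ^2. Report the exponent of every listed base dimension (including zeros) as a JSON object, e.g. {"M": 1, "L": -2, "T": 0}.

{"L": -2, "T": -4}

Exponent matrix [L,T] × [c,a,ℓ,v,α,ν,f,γ]:
  L: [ 1  1  1  1  2  2  0  0]
  T: [-1 -2  0 -1 -1 -1 -1 -1]
  [L]: (-1)·1+(2)·1+(-1)·1+(-1)·2+(1)·0+(2)·0 = -2
  [T]: (-1)·-1+(2)·-2+(-1)·-1+(-1)·-1+(1)·-1+(2)·-1 = -4
⇒ L^-2 T^-4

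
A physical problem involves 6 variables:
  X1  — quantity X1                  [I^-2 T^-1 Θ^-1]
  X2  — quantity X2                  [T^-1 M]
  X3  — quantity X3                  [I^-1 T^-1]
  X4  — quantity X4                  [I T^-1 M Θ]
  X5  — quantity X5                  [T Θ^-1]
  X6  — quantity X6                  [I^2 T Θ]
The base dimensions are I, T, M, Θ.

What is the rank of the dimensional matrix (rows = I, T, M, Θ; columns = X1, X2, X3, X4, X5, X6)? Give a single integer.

3

Write exponents as rows I,T,M,Θ / cols X1,X2,X3,X4,X5,X6:
  I: [-2  0 -1  1  0  2]
  T: [-1 -1 -1 -1  1  1]
  M: [ 0  1  0  1  0  0]
  Θ: [-1  0  0  1 -1  1]
RREF → pivots at {X1,X2,X3} ⇒ r = 3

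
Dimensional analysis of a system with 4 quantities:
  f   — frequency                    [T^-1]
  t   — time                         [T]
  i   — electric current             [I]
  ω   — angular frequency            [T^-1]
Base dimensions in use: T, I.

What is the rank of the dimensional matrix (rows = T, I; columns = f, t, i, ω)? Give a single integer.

2

Exponent matrix [T,I] × [f,t,i,ω]:
  T: [-1  1  0 -1]
  I: [ 0  0  1  0]
Echelon form has 2 nonzero rows (pivots: f,i)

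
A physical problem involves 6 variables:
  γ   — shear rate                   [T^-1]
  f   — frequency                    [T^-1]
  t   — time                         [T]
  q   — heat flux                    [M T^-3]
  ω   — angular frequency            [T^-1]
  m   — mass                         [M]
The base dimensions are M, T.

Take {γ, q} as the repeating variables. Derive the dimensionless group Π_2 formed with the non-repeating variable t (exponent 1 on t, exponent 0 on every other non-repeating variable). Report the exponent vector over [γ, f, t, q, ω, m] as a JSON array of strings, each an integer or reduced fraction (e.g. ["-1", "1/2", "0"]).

["1", "0", "1", "0", "0", "0"]

Dimensional matrix (M×T by γ×f×t×q×ω×m):
  M: [ 0  0  0  1  0  1]
  T: [-1 -1  1 -3 -1  0]
Echelon form has 2 nonzero rows (pivots: γ,q)
Pivot set = {γ,q}, free = {f,t,ω,m}
RREF:
  r0: [   1    1   -1    0    1   -3]
  r1: [   0    0    0    1    0    1]
Fix exponent of t at 1, f at 0, ω at 0, m at 0; solve each RREF row for its pivot's exponent:
  r0: exp(γ) + (-1)·1 = 0 ⇒ exp(γ) = 1
  r1: exp(q) + (0)·1 = 0 ⇒ exp(q) = 0
Π_2 = γ · t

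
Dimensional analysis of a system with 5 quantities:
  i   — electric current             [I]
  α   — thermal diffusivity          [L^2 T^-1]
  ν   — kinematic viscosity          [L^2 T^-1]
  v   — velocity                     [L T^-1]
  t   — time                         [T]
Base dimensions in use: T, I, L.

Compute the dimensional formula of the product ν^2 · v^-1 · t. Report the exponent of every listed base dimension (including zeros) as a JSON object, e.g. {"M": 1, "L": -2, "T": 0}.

{"T": 0, "I": 0, "L": 3}

Exponent matrix [T,I,L] × [i,α,ν,v,t]:
  T: [ 0 -1 -1 -1  1]
  I: [ 1  0  0  0  0]
  L: [ 0  2  2  1  0]
  [T]: (2)·-1+(-1)·-1+(1)·1 = 0
  [I]: (2)·0+(-1)·0+(1)·0 = 0
  [L]: (2)·2+(-1)·1+(1)·0 = 3
⇒ L^3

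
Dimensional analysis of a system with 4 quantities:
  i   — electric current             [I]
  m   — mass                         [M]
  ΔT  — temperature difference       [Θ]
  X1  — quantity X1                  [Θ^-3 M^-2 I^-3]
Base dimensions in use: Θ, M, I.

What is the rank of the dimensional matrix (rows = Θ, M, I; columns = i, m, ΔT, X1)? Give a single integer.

3

Dimensional matrix (Θ×M×I by i×m×ΔT×X1):
  Θ: [ 0  0  1 -3]
  M: [ 0  1  0 -2]
  I: [ 1  0  0 -3]
Row reduction gives pivot columns i,m,ΔT; rank = 3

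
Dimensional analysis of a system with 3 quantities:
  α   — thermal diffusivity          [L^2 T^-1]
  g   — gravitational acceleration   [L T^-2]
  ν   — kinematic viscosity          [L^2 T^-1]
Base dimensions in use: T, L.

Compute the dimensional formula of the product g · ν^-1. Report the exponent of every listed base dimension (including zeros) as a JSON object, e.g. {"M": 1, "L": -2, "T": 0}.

Write exponents as rows T,L / cols α,g,ν:
  T: [-1 -2 -1]
  L: [ 2  1  2]
  [T]: (1)·-2+(-1)·-1 = -1
  [L]: (1)·1+(-1)·2 = -1
⇒ T^-1 L^-1

{"T": -1, "L": -1}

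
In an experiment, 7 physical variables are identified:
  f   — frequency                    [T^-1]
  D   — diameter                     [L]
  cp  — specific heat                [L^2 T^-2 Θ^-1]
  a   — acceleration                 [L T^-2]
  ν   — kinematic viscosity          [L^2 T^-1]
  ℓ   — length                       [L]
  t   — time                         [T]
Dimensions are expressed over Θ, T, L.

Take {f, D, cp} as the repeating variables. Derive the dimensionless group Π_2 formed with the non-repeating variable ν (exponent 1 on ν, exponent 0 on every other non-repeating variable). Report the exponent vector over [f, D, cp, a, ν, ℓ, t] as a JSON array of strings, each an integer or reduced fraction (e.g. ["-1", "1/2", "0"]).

Write exponents as rows Θ,T,L / cols f,D,cp,a,ν,ℓ,t:
  Θ: [ 0  0 -1  0  0  0  0]
  T: [-1  0 -2 -2 -1  0  1]
  L: [ 0  1  2  1  2  1  0]
Row reduction gives pivot columns f,D,cp; rank = 3
Pivot set = {f,D,cp}, free = {a,ν,ℓ,t}
RREF:
  r0: [   1    0    0    2    1    0   -1]
  r1: [   0    1    0    1    2    1    0]
  r2: [   0    0    1    0    0    0    0]
Fix exponent of ν at 1, a at 0, ℓ at 0, t at 0; solve each RREF row for its pivot's exponent:
  r0: exp(f) + (1)·1 = 0 ⇒ exp(f) = -1
  r1: exp(D) + (2)·1 = 0 ⇒ exp(D) = -2
  r2: exp(cp) + (0)·1 = 0 ⇒ exp(cp) = 0
Π_2 = f^-1 · D^-2 · ν

["-1", "-2", "0", "0", "1", "0", "0"]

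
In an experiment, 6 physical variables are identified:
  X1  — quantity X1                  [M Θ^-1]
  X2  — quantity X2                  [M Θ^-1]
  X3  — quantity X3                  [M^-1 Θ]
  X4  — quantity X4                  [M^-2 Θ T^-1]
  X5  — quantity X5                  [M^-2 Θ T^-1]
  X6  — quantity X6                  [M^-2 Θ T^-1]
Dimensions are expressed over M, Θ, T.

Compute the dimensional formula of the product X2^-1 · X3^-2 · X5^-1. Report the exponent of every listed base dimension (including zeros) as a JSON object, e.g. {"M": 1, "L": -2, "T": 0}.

{"M": 3, "Θ": -2, "T": 1}

Dimensional matrix (M×Θ×T by X1×X2×X3×X4×X5×X6):
  M: [ 1  1 -1 -2 -2 -2]
  Θ: [-1 -1  1  1  1  1]
  T: [ 0  0  0 -1 -1 -1]
  [M]: (-1)·1+(-2)·-1+(-1)·-2 = 3
  [Θ]: (-1)·-1+(-2)·1+(-1)·1 = -2
  [T]: (-1)·0+(-2)·0+(-1)·-1 = 1
⇒ M^3 Θ^-2 T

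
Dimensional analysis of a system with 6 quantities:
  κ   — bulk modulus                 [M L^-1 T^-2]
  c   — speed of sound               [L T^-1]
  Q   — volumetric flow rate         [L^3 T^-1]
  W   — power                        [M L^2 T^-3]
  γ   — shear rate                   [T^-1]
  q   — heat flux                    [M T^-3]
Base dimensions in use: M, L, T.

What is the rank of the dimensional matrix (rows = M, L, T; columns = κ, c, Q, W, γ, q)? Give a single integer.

Dimensional matrix (M×L×T by κ×c×Q×W×γ×q):
  M: [ 1  0  0  1  0  1]
  L: [-1  1  3  2  0  0]
  T: [-2 -1 -1 -3 -1 -3]
RREF → pivots at {κ,c,Q} ⇒ r = 3

3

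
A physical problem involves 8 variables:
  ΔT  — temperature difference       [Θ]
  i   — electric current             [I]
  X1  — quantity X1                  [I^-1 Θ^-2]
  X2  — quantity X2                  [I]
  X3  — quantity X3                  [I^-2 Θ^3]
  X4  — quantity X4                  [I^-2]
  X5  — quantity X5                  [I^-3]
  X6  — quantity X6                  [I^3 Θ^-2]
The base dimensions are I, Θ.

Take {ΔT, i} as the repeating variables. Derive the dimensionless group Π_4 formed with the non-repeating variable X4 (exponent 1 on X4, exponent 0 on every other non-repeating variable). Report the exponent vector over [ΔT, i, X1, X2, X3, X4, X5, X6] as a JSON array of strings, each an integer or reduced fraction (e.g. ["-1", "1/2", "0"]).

Dimensional matrix (I×Θ by ΔT×i×X1×X2×X3×X4×X5×X6):
  I: [ 0  1 -1  1 -2 -2 -3  3]
  Θ: [ 1  0 -2  0  3  0  0 -2]
Echelon form has 2 nonzero rows (pivots: ΔT,i)
Repeat: ΔT,i; free: X1,X2,X3,X4,X5,X6
RREF:
  r0: [   1    0   -2    0    3    0    0   -2]
  r1: [   0    1   -1    1   -2   -2   -3    3]
Fix exponent of X4 at 1, X1 at 0, X2 at 0, X3 at 0, X5 at 0, X6 at 0; solve each RREF row for its pivot's exponent:
  r0: exp(ΔT) + (0)·1 = 0 ⇒ exp(ΔT) = 0
  r1: exp(i) + (-2)·1 = 0 ⇒ exp(i) = 2
Π_4 = i^2 · X4

["0", "2", "0", "0", "0", "1", "0", "0"]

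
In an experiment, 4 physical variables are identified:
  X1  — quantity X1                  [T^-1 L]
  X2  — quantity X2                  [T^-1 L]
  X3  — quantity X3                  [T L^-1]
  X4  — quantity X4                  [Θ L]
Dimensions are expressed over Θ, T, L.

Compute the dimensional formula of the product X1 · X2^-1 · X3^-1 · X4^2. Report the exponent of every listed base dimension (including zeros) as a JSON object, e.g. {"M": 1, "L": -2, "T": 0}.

Exponent matrix [Θ,T,L] × [X1,X2,X3,X4]:
  Θ: [ 0  0  0  1]
  T: [-1 -1  1  0]
  L: [ 1  1 -1  1]
  [Θ]: (1)·0+(-1)·0+(-1)·0+(2)·1 = 2
  [T]: (1)·-1+(-1)·-1+(-1)·1+(2)·0 = -1
  [L]: (1)·1+(-1)·1+(-1)·-1+(2)·1 = 3
⇒ Θ^2 T^-1 L^3

{"Θ": 2, "T": -1, "L": 3}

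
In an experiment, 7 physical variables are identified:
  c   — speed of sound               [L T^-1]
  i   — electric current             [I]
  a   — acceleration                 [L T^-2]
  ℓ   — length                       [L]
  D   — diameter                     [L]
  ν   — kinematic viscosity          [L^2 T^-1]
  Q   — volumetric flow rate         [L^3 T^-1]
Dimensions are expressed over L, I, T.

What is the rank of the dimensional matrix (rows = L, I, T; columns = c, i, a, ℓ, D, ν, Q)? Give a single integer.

3

Exponent matrix [L,I,T] × [c,i,a,ℓ,D,ν,Q]:
  L: [ 1  0  1  1  1  2  3]
  I: [ 0  1  0  0  0  0  0]
  T: [-1  0 -2  0  0 -1 -1]
RREF → pivots at {c,i,a} ⇒ r = 3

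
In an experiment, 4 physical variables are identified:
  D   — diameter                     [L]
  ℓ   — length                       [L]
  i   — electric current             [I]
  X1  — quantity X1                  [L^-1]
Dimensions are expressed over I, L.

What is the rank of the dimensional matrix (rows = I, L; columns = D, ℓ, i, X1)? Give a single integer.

Dimensional matrix (I×L by D×ℓ×i×X1):
  I: [ 0  0  1  0]
  L: [ 1  1  0 -1]
Echelon form has 2 nonzero rows (pivots: D,i)

2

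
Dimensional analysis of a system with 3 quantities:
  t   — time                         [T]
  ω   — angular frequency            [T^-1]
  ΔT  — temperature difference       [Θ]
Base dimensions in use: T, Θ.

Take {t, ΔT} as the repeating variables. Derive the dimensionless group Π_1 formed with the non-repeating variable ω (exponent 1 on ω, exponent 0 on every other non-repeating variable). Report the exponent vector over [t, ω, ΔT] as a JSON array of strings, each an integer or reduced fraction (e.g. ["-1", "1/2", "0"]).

Dimensional matrix (T×Θ by t×ω×ΔT):
  T: [ 1 -1  0]
  Θ: [ 0  0  1]
RREF → pivots at {t,ΔT} ⇒ r = 2
Repeat: t,ΔT; free: ω
RREF:
  r0: [   1   -1    0]
  r1: [   0    0    1]
Fix exponent of ω at 1; solve each RREF row for its pivot's exponent:
  r0: exp(t) + (-1)·1 = 0 ⇒ exp(t) = 1
  r1: exp(ΔT) + (0)·1 = 0 ⇒ exp(ΔT) = 0
Π_1 = t · ω

["1", "1", "0"]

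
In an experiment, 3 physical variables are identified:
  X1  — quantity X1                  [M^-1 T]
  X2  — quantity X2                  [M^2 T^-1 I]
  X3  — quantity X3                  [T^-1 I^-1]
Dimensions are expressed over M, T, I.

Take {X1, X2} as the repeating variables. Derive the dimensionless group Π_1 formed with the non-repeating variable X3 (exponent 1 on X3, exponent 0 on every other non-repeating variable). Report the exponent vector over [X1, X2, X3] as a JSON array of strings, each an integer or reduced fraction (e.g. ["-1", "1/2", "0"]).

["2", "1", "1"]

Exponent matrix [M,T,I] × [X1,X2,X3]:
  M: [-1  2  0]
  T: [ 1 -1 -1]
  I: [ 0  1 -1]
Row reduction gives pivot columns X1,X2; rank = 2
Repeat: X1,X2; free: X3
RREF:
  r0: [   1    0   -2]
  r1: [   0    1   -1]
  r2: [   0    0    0]
Fix exponent of X3 at 1; solve each RREF row for its pivot's exponent:
  r0: exp(X1) + (-2)·1 = 0 ⇒ exp(X1) = 2
  r1: exp(X2) + (-1)·1 = 0 ⇒ exp(X2) = 1
Π_1 = X1^2 · X2 · X3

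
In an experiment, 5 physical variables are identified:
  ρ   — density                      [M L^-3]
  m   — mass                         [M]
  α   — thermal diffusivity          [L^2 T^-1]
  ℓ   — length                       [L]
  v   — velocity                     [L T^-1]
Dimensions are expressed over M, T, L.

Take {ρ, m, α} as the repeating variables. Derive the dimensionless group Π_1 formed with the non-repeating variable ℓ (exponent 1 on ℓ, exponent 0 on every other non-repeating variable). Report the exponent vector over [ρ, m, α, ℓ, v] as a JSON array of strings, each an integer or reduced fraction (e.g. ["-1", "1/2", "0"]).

["1/3", "-1/3", "0", "1", "0"]

Dimensional matrix (M×T×L by ρ×m×α×ℓ×v):
  M: [ 1  1  0  0  0]
  T: [ 0  0 -1  0 -1]
  L: [-3  0  2  1  1]
Echelon form has 3 nonzero rows (pivots: ρ,m,α)
Pivot set = {ρ,m,α}, free = {ℓ,v}
RREF:
  r0: [   1    0    0 -1/3  1/3]
  r1: [   0    1    0  1/3 -1/3]
  r2: [   0    0    1    0    1]
Fix exponent of ℓ at 1, v at 0; solve each RREF row for its pivot's exponent:
  r0: exp(ρ) + (-1/3)·1 = 0 ⇒ exp(ρ) = 1/3
  r1: exp(m) + (1/3)·1 = 0 ⇒ exp(m) = -1/3
  r2: exp(α) + (0)·1 = 0 ⇒ exp(α) = 0
Π_1 = ρ^(1/3) · m^(-1/3) · ℓ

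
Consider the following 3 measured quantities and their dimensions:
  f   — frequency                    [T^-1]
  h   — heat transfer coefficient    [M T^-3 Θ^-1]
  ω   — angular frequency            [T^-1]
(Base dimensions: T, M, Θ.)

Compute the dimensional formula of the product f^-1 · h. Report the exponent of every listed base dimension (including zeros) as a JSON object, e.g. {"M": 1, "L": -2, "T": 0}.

{"T": -2, "M": 1, "Θ": -1}

Write exponents as rows T,M,Θ / cols f,h,ω:
  T: [-1 -3 -1]
  M: [ 0  1  0]
  Θ: [ 0 -1  0]
  [T]: (-1)·-1+(1)·-3 = -2
  [M]: (-1)·0+(1)·1 = 1
  [Θ]: (-1)·0+(1)·-1 = -1
⇒ T^-2 M Θ^-1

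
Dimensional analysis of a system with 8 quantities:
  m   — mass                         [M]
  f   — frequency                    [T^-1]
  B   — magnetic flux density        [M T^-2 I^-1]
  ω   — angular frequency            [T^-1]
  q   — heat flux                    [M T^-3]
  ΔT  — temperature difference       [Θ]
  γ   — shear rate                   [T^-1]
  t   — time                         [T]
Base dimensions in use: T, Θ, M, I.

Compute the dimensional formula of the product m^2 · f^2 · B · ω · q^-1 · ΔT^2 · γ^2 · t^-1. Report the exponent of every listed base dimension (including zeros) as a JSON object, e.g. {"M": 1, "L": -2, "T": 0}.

{"T": -5, "Θ": 2, "M": 2, "I": -1}

Dimensional matrix (T×Θ×M×I by m×f×B×ω×q×ΔT×γ×t):
  T: [ 0 -1 -2 -1 -3  0 -1  1]
  Θ: [ 0  0  0  0  0  1  0  0]
  M: [ 1  0  1  0  1  0  0  0]
  I: [ 0  0 -1  0  0  0  0  0]
  [T]: (2)·0+(2)·-1+(1)·-2+(1)·-1+(-1)·-3+(2)·0+(2)·-1+(-1)·1 = -5
  [Θ]: (2)·0+(2)·0+(1)·0+(1)·0+(-1)·0+(2)·1+(2)·0+(-1)·0 = 2
  [M]: (2)·1+(2)·0+(1)·1+(1)·0+(-1)·1+(2)·0+(2)·0+(-1)·0 = 2
  [I]: (2)·0+(2)·0+(1)·-1+(1)·0+(-1)·0+(2)·0+(2)·0+(-1)·0 = -1
⇒ T^-5 Θ^2 M^2 I^-1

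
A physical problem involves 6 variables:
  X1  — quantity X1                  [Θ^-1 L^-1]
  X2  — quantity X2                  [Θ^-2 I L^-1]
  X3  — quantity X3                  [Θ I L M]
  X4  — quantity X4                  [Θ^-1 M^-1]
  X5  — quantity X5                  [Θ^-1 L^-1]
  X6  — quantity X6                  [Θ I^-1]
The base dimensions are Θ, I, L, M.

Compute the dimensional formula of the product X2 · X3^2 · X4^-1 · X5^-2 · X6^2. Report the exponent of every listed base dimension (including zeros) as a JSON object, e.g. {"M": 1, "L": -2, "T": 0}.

{"Θ": 5, "I": 1, "L": 3, "M": 3}

Write exponents as rows Θ,I,L,M / cols X1,X2,X3,X4,X5,X6:
  Θ: [-1 -2  1 -1 -1  1]
  I: [ 0  1  1  0  0 -1]
  L: [-1 -1  1  0 -1  0]
  M: [ 0  0  1 -1  0  0]
  [Θ]: (1)·-2+(2)·1+(-1)·-1+(-2)·-1+(2)·1 = 5
  [I]: (1)·1+(2)·1+(-1)·0+(-2)·0+(2)·-1 = 1
  [L]: (1)·-1+(2)·1+(-1)·0+(-2)·-1+(2)·0 = 3
  [M]: (1)·0+(2)·1+(-1)·-1+(-2)·0+(2)·0 = 3
⇒ Θ^5 I L^3 M^3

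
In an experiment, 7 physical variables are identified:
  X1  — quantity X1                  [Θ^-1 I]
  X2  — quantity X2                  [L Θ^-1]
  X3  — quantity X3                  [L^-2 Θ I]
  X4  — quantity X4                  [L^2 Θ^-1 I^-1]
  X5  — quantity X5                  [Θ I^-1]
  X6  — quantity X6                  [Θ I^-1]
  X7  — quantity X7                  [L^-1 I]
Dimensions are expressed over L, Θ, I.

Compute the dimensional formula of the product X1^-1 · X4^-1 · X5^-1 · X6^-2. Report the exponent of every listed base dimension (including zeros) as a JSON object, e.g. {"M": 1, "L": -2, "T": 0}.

Exponent matrix [L,Θ,I] × [X1,X2,X3,X4,X5,X6,X7]:
  L: [ 0  1 -2  2  0  0 -1]
  Θ: [-1 -1  1 -1  1  1  0]
  I: [ 1  0  1 -1 -1 -1  1]
  [L]: (-1)·0+(-1)·2+(-1)·0+(-2)·0 = -2
  [Θ]: (-1)·-1+(-1)·-1+(-1)·1+(-2)·1 = -1
  [I]: (-1)·1+(-1)·-1+(-1)·-1+(-2)·-1 = 3
⇒ L^-2 Θ^-1 I^3

{"L": -2, "Θ": -1, "I": 3}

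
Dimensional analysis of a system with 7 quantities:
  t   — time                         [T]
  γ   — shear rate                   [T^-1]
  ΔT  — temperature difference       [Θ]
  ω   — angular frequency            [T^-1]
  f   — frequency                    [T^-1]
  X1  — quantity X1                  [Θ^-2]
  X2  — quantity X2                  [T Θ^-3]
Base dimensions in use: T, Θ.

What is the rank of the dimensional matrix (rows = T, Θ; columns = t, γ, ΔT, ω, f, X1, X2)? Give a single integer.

Dimensional matrix (T×Θ by t×γ×ΔT×ω×f×X1×X2):
  T: [ 1 -1  0 -1 -1  0  1]
  Θ: [ 0  0  1  0  0 -2 -3]
Echelon form has 2 nonzero rows (pivots: t,ΔT)

2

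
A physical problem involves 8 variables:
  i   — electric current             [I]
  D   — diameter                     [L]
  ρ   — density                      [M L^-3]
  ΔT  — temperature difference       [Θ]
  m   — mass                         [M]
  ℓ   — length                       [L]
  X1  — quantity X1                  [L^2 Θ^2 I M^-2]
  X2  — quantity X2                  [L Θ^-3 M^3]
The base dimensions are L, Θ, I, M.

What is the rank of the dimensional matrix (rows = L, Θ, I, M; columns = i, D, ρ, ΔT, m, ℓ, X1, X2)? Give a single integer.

Write exponents as rows L,Θ,I,M / cols i,D,ρ,ΔT,m,ℓ,X1,X2:
  L: [ 0  1 -3  0  0  1  2  1]
  Θ: [ 0  0  0  1  0  0  2 -3]
  I: [ 1  0  0  0  0  0  1  0]
  M: [ 0  0  1  0  1  0 -2  3]
Echelon form has 4 nonzero rows (pivots: i,D,ρ,ΔT)

4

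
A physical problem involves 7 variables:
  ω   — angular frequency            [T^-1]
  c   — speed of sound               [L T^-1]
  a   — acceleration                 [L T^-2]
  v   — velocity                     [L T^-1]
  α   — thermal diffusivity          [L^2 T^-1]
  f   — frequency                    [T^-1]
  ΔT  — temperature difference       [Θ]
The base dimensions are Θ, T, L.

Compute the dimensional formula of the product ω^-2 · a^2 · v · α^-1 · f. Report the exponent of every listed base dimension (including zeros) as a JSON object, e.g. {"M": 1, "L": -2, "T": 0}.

{"Θ": 0, "T": -3, "L": 1}

Write exponents as rows Θ,T,L / cols ω,c,a,v,α,f,ΔT:
  Θ: [ 0  0  0  0  0  0  1]
  T: [-1 -1 -2 -1 -1 -1  0]
  L: [ 0  1  1  1  2  0  0]
  [Θ]: (-2)·0+(2)·0+(1)·0+(-1)·0+(1)·0 = 0
  [T]: (-2)·-1+(2)·-2+(1)·-1+(-1)·-1+(1)·-1 = -3
  [L]: (-2)·0+(2)·1+(1)·1+(-1)·2+(1)·0 = 1
⇒ T^-3 L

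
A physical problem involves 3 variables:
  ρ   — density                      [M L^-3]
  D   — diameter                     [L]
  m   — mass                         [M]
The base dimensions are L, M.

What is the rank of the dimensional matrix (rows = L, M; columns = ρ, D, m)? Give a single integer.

Write exponents as rows L,M / cols ρ,D,m:
  L: [-3  1  0]
  M: [ 1  0  1]
Row reduction gives pivot columns ρ,D; rank = 2

2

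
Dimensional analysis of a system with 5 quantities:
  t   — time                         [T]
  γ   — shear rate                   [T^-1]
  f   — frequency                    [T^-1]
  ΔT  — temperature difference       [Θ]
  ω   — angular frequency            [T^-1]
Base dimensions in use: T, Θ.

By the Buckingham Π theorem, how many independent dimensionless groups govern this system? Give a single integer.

Dimensional matrix (T×Θ by t×γ×f×ΔT×ω):
  T: [ 1 -1 -1  0 -1]
  Θ: [ 0  0  0  1  0]
Row reduction gives pivot columns t,ΔT; rank = 2
Π count = n − r = 5 − 2 = 3

3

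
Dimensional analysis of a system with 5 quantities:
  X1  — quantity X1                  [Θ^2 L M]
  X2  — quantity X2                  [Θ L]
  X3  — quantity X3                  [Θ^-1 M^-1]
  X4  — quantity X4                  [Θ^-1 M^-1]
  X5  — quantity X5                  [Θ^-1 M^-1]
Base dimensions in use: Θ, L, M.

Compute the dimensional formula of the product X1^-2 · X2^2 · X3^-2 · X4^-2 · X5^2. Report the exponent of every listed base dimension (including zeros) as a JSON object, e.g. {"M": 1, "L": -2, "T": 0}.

Dimensional matrix (Θ×L×M by X1×X2×X3×X4×X5):
  Θ: [ 2  1 -1 -1 -1]
  L: [ 1  1  0  0  0]
  M: [ 1  0 -1 -1 -1]
  [Θ]: (-2)·2+(2)·1+(-2)·-1+(-2)·-1+(2)·-1 = 0
  [L]: (-2)·1+(2)·1+(-2)·0+(-2)·0+(2)·0 = 0
  [M]: (-2)·1+(2)·0+(-2)·-1+(-2)·-1+(2)·-1 = 0
⇒ 1 (dimensionless)

{"Θ": 0, "L": 0, "M": 0}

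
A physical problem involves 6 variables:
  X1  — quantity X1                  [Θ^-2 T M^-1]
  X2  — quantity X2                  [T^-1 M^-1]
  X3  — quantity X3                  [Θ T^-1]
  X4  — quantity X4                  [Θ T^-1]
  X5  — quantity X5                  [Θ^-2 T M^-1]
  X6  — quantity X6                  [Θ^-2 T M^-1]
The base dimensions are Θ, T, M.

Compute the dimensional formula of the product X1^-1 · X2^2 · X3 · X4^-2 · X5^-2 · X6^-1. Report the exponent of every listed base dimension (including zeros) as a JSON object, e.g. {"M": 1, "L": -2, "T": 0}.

Dimensional matrix (Θ×T×M by X1×X2×X3×X4×X5×X6):
  Θ: [-2  0  1  1 -2 -2]
  T: [ 1 -1 -1 -1  1  1]
  M: [-1 -1  0  0 -1 -1]
  [Θ]: (-1)·-2+(2)·0+(1)·1+(-2)·1+(-2)·-2+(-1)·-2 = 7
  [T]: (-1)·1+(2)·-1+(1)·-1+(-2)·-1+(-2)·1+(-1)·1 = -5
  [M]: (-1)·-1+(2)·-1+(1)·0+(-2)·0+(-2)·-1+(-1)·-1 = 2
⇒ Θ^7 T^-5 M^2

{"Θ": 7, "T": -5, "M": 2}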